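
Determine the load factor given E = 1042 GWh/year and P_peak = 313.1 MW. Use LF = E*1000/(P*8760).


LF = 1042 * 1000 / (313.1 * 8760) = 0.3799


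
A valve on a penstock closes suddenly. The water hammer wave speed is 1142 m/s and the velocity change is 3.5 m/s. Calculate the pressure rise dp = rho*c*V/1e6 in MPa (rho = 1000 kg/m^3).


dp = 1000 * 1142 * 3.5 / 1e6 = 3.9970 MPa


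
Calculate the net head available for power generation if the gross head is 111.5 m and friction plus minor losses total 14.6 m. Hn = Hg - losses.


Hn = 111.5 - 14.6 = 96.9000 m


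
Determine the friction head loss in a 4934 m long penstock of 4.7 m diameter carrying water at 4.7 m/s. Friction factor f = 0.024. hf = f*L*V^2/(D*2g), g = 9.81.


hf = 0.024 * 4934 * 4.7^2 / (4.7 * 2 * 9.81) = 28.3667 m


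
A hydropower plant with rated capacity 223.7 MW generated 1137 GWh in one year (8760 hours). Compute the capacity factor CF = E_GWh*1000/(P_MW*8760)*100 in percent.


CF = 1137 * 1000 / (223.7 * 8760) * 100 = 58.0217 %


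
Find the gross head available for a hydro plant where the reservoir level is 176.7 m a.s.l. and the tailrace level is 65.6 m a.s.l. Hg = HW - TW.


Hg = 176.7 - 65.6 = 111.1000 m


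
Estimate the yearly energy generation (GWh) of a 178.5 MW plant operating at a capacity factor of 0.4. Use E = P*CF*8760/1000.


E = 178.5 * 0.4 * 8760 / 1000 = 625.4640 GWh


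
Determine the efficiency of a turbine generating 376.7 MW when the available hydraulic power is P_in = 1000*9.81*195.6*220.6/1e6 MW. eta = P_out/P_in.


P_in = 1000 * 9.81 * 195.6 * 220.6 / 1e6 = 423.2952 MW
eta = 376.7 / 423.2952 = 0.8899


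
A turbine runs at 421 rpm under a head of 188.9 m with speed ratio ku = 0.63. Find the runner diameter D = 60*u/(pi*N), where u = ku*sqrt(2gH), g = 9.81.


u = 0.63 * sqrt(2*9.81*188.9) = 38.3536 m/s
D = 60 * 38.3536 / (pi * 421) = 1.7399 m


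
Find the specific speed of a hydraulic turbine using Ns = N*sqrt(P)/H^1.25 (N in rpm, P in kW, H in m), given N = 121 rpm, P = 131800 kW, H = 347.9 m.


Ns = 121 * 131800^0.5 / 347.9^1.25 = 29.2365


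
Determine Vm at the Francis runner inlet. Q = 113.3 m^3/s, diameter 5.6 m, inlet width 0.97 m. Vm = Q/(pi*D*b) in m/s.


Vm = 113.3 / (pi * 5.6 * 0.97) = 6.6393 m/s


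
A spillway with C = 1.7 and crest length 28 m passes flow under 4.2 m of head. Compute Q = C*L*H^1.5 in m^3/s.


Q = 1.7 * 28 * 4.2^1.5 = 409.7141 m^3/s


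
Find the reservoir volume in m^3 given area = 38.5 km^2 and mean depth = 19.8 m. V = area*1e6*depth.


V = 38.5 * 1e6 * 19.8 = 7.6230e+08 m^3


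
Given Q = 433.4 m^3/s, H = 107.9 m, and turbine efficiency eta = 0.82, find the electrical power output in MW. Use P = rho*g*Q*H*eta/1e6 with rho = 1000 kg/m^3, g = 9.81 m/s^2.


P = 1000 * 9.81 * 433.4 * 107.9 * 0.82 / 1e6 = 376.1778 MW


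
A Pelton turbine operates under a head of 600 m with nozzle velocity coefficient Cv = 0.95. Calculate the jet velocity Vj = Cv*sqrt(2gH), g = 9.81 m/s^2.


Vj = 0.95 * sqrt(2*9.81*600) = 103.0739 m/s


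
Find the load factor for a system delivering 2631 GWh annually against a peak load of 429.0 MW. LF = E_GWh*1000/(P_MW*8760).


LF = 2631 * 1000 / (429.0 * 8760) = 0.7001


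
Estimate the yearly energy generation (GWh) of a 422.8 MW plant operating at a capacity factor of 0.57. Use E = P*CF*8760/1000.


E = 422.8 * 0.57 * 8760 / 1000 = 2111.1250 GWh


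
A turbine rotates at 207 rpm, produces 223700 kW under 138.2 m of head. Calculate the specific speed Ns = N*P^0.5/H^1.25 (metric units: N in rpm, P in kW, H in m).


Ns = 207 * 223700^0.5 / 138.2^1.25 = 206.6181


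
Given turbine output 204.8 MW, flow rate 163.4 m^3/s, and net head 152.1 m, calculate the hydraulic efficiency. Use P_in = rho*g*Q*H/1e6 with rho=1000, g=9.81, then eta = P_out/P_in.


P_in = 1000 * 9.81 * 163.4 * 152.1 / 1e6 = 243.8093 MW
eta = 204.8 / 243.8093 = 0.8400


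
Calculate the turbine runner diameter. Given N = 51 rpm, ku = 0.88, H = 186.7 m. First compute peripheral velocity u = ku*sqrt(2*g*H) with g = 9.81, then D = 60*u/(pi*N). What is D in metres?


u = 0.88 * sqrt(2*9.81*186.7) = 53.2604 m/s
D = 60 * 53.2604 / (pi * 51) = 19.9451 m


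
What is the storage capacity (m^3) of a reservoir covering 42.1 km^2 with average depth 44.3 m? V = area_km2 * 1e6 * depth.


V = 42.1 * 1e6 * 44.3 = 1.8650e+09 m^3


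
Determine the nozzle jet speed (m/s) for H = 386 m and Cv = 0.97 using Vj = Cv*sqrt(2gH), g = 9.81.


Vj = 0.97 * sqrt(2*9.81*386) = 84.4141 m/s


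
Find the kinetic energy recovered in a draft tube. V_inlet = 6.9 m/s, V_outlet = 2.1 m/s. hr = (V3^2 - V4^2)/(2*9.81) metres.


hr = (6.9^2 - 2.1^2) / (2*9.81) = 2.2018 m


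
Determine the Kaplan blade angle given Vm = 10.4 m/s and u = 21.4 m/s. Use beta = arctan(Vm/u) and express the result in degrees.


beta = arctan(10.4 / 21.4) = 25.9189 degrees


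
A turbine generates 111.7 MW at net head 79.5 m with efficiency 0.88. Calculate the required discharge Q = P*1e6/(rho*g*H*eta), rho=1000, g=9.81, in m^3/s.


Q = 111.7 * 1e6 / (1000 * 9.81 * 79.5 * 0.88) = 162.7550 m^3/s


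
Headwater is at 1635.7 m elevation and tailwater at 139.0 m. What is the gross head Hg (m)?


Hg = 1635.7 - 139.0 = 1496.7000 m


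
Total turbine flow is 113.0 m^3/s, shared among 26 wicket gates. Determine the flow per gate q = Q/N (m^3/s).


q = 113.0 / 26 = 4.3462 m^3/s


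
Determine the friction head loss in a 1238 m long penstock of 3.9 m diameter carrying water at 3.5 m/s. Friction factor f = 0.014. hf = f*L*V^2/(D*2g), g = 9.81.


hf = 0.014 * 1238 * 3.5^2 / (3.9 * 2 * 9.81) = 2.7747 m


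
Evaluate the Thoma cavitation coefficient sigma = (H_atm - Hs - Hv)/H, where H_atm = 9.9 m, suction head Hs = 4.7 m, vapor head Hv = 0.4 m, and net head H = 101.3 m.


sigma = (9.9 - 4.7 - 0.4) / 101.3 = 0.0474


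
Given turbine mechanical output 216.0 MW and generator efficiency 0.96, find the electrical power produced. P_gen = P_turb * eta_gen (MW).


P_gen = 216.0 * 0.96 = 207.3600 MW


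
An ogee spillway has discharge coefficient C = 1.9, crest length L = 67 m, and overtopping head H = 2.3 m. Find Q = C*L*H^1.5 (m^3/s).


Q = 1.9 * 67 * 2.3^1.5 = 444.0380 m^3/s


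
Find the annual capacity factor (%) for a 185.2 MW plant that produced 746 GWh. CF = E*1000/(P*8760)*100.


CF = 746 * 1000 / (185.2 * 8760) * 100 = 45.9826 %


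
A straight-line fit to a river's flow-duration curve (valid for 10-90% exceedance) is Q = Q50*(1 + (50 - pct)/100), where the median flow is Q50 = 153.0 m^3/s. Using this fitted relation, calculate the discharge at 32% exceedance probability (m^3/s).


Q = 153.0 * (1 + (50 - 32)/100) = 180.5400 m^3/s


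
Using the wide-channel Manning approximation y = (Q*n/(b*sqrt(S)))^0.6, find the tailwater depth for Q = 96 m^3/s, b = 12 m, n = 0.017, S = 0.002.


y = (96 * 0.017 / (12 * 0.002^0.5))^0.6 = 1.9490 m


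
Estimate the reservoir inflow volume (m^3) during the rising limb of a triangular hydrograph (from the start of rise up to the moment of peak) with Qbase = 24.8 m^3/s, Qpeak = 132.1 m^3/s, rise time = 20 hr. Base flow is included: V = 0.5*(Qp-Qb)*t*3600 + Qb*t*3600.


V = 0.5*(132.1 - 24.8)*20*3600 + 24.8*20*3600 = 5.6484e+06 m^3


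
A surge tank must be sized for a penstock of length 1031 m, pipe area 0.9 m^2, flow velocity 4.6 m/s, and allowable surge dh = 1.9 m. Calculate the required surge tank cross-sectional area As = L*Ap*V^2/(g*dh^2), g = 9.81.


As = 1031 * 0.9 * 4.6^2 / (9.81 * 1.9^2) = 554.4222 m^2


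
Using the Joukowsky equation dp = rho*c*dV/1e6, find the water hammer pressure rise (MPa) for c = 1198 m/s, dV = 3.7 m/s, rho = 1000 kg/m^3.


dp = 1000 * 1198 * 3.7 / 1e6 = 4.4326 MPa


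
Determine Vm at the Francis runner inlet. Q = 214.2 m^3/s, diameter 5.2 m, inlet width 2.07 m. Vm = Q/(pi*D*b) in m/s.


Vm = 214.2 / (pi * 5.2 * 2.07) = 6.3343 m/s


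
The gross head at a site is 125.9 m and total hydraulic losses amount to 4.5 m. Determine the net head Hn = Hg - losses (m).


Hn = 125.9 - 4.5 = 121.4000 m


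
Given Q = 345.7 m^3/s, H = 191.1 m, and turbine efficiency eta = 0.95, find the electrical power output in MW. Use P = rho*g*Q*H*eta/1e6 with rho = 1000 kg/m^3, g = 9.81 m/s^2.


P = 1000 * 9.81 * 345.7 * 191.1 * 0.95 / 1e6 = 615.6766 MW


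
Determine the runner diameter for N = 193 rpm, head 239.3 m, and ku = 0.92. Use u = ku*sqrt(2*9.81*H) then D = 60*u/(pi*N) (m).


u = 0.92 * sqrt(2*9.81*239.3) = 63.0389 m/s
D = 60 * 63.0389 / (pi * 193) = 6.2381 m


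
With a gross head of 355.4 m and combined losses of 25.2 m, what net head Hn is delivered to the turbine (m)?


Hn = 355.4 - 25.2 = 330.2000 m


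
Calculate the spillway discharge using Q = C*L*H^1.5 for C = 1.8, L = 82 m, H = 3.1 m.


Q = 1.8 * 82 * 3.1^1.5 = 805.6175 m^3/s


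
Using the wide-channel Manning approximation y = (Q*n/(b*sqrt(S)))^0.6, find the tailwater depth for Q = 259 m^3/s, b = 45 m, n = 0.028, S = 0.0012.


y = (259 * 0.028 / (45 * 0.0012^0.5))^0.6 = 2.5153 m


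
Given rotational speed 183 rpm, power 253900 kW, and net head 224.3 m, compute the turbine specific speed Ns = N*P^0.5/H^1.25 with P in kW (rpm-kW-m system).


Ns = 183 * 253900^0.5 / 224.3^1.25 = 106.2297


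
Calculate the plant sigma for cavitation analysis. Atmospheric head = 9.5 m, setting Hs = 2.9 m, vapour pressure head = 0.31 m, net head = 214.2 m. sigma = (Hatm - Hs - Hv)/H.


sigma = (9.5 - 2.9 - 0.31) / 214.2 = 0.0294


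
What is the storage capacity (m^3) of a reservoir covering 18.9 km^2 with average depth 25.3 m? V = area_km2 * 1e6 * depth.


V = 18.9 * 1e6 * 25.3 = 4.7817e+08 m^3


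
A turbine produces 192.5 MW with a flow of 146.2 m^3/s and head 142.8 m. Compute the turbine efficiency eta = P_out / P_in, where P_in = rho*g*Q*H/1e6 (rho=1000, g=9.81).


P_in = 1000 * 9.81 * 146.2 * 142.8 / 1e6 = 204.8069 MW
eta = 192.5 / 204.8069 = 0.9399


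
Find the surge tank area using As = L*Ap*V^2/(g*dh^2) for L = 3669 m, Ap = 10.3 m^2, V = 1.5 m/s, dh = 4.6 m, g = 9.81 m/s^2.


As = 3669 * 10.3 * 1.5^2 / (9.81 * 4.6^2) = 409.6215 m^2


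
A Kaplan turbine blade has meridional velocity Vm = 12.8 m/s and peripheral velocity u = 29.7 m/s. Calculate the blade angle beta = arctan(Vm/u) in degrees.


beta = arctan(12.8 / 29.7) = 23.3149 degrees


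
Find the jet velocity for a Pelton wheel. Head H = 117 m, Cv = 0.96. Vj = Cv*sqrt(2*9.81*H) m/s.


Vj = 0.96 * sqrt(2*9.81*117) = 45.9953 m/s


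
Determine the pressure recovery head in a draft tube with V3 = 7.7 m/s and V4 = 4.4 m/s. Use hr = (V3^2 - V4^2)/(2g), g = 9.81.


hr = (7.7^2 - 4.4^2) / (2*9.81) = 2.0352 m


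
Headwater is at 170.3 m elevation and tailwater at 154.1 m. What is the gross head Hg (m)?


Hg = 170.3 - 154.1 = 16.2000 m


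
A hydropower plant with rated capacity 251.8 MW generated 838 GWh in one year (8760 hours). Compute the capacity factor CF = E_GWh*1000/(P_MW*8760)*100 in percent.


CF = 838 * 1000 / (251.8 * 8760) * 100 = 37.9913 %


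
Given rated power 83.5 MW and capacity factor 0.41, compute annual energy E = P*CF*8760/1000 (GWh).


E = 83.5 * 0.41 * 8760 / 1000 = 299.8986 GWh


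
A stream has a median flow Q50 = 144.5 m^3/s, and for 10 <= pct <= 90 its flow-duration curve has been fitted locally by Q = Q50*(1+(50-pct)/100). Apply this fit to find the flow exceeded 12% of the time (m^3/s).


Q = 144.5 * (1 + (50 - 12)/100) = 199.4100 m^3/s


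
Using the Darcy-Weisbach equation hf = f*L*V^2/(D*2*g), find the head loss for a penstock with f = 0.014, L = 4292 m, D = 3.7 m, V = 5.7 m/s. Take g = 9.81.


hf = 0.014 * 4292 * 5.7^2 / (3.7 * 2 * 9.81) = 26.8928 m


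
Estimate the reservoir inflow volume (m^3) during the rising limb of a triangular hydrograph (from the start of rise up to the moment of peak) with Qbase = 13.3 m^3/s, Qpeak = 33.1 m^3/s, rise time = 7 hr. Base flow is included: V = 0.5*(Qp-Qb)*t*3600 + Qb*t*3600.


V = 0.5*(33.1 - 13.3)*7*3600 + 13.3*7*3600 = 584640.0000 m^3


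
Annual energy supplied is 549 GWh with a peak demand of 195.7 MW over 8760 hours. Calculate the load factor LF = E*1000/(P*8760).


LF = 549 * 1000 / (195.7 * 8760) = 0.3202


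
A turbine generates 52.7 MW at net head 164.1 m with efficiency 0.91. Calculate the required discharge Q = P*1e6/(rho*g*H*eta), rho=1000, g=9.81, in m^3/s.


Q = 52.7 * 1e6 / (1000 * 9.81 * 164.1 * 0.91) = 35.9742 m^3/s


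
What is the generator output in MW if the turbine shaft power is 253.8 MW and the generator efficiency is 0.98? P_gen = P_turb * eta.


P_gen = 253.8 * 0.98 = 248.7240 MW


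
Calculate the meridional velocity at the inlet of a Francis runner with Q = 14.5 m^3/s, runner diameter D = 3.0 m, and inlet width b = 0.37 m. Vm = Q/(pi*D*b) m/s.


Vm = 14.5 / (pi * 3.0 * 0.37) = 4.1581 m/s


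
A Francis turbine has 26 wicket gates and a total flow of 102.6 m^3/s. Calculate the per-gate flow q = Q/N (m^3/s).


q = 102.6 / 26 = 3.9462 m^3/s


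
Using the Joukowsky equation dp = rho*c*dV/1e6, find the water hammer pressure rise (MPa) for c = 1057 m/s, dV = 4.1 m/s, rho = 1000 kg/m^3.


dp = 1000 * 1057 * 4.1 / 1e6 = 4.3337 MPa


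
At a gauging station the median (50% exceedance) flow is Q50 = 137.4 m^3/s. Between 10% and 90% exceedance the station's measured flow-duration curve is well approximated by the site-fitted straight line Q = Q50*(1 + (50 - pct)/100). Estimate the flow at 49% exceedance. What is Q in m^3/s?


Q = 137.4 * (1 + (50 - 49)/100) = 138.7740 m^3/s


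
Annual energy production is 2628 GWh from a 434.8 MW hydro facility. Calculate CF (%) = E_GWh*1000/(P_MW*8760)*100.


CF = 2628 * 1000 / (434.8 * 8760) * 100 = 68.9972 %


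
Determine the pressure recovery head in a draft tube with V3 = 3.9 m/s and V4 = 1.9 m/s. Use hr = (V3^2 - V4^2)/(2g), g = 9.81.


hr = (3.9^2 - 1.9^2) / (2*9.81) = 0.5912 m


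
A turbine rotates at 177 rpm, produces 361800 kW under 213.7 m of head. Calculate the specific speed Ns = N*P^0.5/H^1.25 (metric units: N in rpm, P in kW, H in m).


Ns = 177 * 361800^0.5 / 213.7^1.25 = 130.3022


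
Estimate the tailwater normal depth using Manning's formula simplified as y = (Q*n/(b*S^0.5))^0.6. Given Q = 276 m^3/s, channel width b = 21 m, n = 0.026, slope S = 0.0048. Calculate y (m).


y = (276 * 0.026 / (21 * 0.0048^0.5))^0.6 = 2.6051 m


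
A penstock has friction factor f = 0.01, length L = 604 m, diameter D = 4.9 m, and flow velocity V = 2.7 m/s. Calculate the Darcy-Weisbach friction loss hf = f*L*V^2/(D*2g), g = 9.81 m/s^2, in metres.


hf = 0.01 * 604 * 2.7^2 / (4.9 * 2 * 9.81) = 0.4580 m


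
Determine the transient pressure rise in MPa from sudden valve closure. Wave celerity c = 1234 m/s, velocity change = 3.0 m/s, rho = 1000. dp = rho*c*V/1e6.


dp = 1000 * 1234 * 3.0 / 1e6 = 3.7020 MPa


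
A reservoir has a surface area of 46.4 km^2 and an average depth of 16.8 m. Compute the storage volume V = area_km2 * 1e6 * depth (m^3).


V = 46.4 * 1e6 * 16.8 = 7.7952e+08 m^3


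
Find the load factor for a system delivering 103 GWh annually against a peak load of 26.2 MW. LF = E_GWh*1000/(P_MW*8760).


LF = 103 * 1000 / (26.2 * 8760) = 0.4488


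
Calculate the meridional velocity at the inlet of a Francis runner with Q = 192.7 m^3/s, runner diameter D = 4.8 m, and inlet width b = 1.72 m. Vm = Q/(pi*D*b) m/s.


Vm = 192.7 / (pi * 4.8 * 1.72) = 7.4295 m/s


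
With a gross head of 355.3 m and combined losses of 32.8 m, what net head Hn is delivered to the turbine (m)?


Hn = 355.3 - 32.8 = 322.5000 m


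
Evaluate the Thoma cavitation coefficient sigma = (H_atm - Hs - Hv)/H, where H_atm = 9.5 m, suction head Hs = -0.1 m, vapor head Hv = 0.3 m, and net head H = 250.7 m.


sigma = (9.5 - (-0.1) - 0.3) / 250.7 = 0.0371


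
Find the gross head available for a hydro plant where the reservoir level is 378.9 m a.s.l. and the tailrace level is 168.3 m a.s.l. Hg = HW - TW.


Hg = 378.9 - 168.3 = 210.6000 m


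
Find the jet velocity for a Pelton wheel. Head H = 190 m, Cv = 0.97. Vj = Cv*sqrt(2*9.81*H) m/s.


Vj = 0.97 * sqrt(2*9.81*190) = 59.2240 m/s


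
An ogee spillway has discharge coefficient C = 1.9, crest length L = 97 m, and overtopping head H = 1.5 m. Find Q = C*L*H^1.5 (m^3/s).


Q = 1.9 * 97 * 1.5^1.5 = 338.5807 m^3/s


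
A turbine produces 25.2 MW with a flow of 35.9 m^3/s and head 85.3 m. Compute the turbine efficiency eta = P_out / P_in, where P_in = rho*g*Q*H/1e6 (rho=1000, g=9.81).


P_in = 1000 * 9.81 * 35.9 * 85.3 / 1e6 = 30.0409 MW
eta = 25.2 / 30.0409 = 0.8389


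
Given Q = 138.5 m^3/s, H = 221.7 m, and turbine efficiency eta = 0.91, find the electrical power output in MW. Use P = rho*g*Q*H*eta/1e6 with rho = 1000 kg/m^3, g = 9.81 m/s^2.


P = 1000 * 9.81 * 138.5 * 221.7 * 0.91 / 1e6 = 274.1106 MW


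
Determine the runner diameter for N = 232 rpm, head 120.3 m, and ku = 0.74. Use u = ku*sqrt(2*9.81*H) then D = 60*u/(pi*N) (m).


u = 0.74 * sqrt(2*9.81*120.3) = 35.9513 m/s
D = 60 * 35.9513 / (pi * 232) = 2.9596 m


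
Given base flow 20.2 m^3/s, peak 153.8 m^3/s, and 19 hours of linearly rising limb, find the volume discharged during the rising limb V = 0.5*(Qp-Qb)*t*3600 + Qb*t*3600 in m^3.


V = 0.5*(153.8 - 20.2)*19*3600 + 20.2*19*3600 = 5.9508e+06 m^3


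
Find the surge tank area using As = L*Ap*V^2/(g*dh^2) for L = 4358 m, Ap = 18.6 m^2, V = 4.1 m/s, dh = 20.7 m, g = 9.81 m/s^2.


As = 4358 * 18.6 * 4.1^2 / (9.81 * 20.7^2) = 324.1591 m^2


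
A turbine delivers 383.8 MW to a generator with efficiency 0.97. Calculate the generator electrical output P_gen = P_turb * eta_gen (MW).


P_gen = 383.8 * 0.97 = 372.2860 MW


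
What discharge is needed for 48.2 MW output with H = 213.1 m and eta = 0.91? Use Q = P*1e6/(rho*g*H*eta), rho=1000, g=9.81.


Q = 48.2 * 1e6 / (1000 * 9.81 * 213.1 * 0.91) = 25.3369 m^3/s


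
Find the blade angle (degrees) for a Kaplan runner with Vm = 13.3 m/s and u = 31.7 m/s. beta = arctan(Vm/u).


beta = arctan(13.3 / 31.7) = 22.7609 degrees


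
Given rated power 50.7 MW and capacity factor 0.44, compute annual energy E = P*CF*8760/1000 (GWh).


E = 50.7 * 0.44 * 8760 / 1000 = 195.4181 GWh


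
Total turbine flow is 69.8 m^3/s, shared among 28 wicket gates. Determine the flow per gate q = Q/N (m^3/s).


q = 69.8 / 28 = 2.4929 m^3/s


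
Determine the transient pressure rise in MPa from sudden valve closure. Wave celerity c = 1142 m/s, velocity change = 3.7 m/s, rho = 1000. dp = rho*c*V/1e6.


dp = 1000 * 1142 * 3.7 / 1e6 = 4.2254 MPa


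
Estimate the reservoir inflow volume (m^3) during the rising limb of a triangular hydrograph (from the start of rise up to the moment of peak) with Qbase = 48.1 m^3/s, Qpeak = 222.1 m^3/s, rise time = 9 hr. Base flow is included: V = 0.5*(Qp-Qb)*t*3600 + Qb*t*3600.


V = 0.5*(222.1 - 48.1)*9*3600 + 48.1*9*3600 = 4.3772e+06 m^3


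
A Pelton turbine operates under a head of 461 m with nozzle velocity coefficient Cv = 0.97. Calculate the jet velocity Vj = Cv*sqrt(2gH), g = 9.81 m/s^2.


Vj = 0.97 * sqrt(2*9.81*461) = 92.2511 m/s


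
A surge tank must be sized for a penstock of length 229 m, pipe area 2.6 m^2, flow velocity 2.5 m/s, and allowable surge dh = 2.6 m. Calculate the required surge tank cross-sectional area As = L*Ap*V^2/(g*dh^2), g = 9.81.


As = 229 * 2.6 * 2.5^2 / (9.81 * 2.6^2) = 56.1142 m^2


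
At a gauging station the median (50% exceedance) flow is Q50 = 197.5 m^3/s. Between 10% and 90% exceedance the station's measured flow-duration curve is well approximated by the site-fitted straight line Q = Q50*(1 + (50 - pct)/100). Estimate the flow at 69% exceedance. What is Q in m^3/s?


Q = 197.5 * (1 + (50 - 69)/100) = 159.9750 m^3/s


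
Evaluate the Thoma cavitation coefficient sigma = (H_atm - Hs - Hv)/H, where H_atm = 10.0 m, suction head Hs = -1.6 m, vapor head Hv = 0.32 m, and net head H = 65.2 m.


sigma = (10.0 - (-1.6) - 0.32) / 65.2 = 0.1730


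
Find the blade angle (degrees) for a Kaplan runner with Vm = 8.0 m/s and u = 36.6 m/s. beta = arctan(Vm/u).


beta = arctan(8.0 / 36.6) = 12.3297 degrees


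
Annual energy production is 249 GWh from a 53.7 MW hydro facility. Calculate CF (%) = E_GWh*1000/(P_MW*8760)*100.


CF = 249 * 1000 / (53.7 * 8760) * 100 = 52.9323 %


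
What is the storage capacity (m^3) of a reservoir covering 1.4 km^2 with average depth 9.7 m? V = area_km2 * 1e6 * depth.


V = 1.4 * 1e6 * 9.7 = 1.3580e+07 m^3


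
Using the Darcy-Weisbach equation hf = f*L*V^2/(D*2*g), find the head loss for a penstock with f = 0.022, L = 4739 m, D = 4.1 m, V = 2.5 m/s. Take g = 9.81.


hf = 0.022 * 4739 * 2.5^2 / (4.1 * 2 * 9.81) = 8.1004 m


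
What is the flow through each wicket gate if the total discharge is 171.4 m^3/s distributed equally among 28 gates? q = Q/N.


q = 171.4 / 28 = 6.1214 m^3/s


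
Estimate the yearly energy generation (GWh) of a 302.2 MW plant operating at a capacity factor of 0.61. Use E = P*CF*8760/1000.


E = 302.2 * 0.61 * 8760 / 1000 = 1614.8359 GWh


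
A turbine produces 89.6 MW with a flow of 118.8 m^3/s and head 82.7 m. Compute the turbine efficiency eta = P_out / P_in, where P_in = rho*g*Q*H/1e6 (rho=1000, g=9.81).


P_in = 1000 * 9.81 * 118.8 * 82.7 / 1e6 = 96.3809 MW
eta = 89.6 / 96.3809 = 0.9296


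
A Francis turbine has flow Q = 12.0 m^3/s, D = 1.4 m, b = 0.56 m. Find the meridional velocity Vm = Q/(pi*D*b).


Vm = 12.0 / (pi * 1.4 * 0.56) = 4.8721 m/s


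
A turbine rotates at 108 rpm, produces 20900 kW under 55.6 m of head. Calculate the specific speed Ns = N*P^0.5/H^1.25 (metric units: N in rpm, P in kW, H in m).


Ns = 108 * 20900^0.5 / 55.6^1.25 = 102.8379


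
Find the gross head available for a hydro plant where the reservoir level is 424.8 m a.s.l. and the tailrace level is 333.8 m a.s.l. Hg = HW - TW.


Hg = 424.8 - 333.8 = 91.0000 m


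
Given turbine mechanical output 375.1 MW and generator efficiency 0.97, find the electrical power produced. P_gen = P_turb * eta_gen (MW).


P_gen = 375.1 * 0.97 = 363.8470 MW


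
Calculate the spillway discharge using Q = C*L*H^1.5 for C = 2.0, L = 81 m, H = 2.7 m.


Q = 2.0 * 81 * 2.7^1.5 = 718.7215 m^3/s


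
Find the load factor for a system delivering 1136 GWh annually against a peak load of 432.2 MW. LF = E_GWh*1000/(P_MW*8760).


LF = 1136 * 1000 / (432.2 * 8760) = 0.3000


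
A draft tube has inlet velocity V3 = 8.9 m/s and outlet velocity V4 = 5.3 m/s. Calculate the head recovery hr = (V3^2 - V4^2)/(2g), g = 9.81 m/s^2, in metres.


hr = (8.9^2 - 5.3^2) / (2*9.81) = 2.6055 m


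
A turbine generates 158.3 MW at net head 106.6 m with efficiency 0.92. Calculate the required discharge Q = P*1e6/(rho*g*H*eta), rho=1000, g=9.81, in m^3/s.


Q = 158.3 * 1e6 / (1000 * 9.81 * 106.6 * 0.92) = 164.5383 m^3/s


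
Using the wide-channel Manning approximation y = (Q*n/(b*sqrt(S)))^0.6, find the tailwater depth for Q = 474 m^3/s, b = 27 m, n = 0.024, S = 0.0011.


y = (474 * 0.024 / (27 * 0.0011^0.5))^0.6 = 4.5958 m


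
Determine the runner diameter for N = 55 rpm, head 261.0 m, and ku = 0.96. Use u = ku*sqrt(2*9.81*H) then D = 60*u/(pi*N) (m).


u = 0.96 * sqrt(2*9.81*261.0) = 68.6975 m/s
D = 60 * 68.6975 / (pi * 55) = 23.8550 m


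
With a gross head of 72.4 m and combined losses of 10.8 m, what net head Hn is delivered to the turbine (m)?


Hn = 72.4 - 10.8 = 61.6000 m


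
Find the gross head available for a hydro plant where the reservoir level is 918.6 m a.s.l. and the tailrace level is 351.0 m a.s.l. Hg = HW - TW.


Hg = 918.6 - 351.0 = 567.6000 m


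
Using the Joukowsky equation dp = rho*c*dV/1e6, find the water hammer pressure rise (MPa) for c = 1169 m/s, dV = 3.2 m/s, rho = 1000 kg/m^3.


dp = 1000 * 1169 * 3.2 / 1e6 = 3.7408 MPa


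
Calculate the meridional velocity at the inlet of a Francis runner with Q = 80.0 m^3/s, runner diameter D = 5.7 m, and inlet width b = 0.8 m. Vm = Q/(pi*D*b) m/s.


Vm = 80.0 / (pi * 5.7 * 0.8) = 5.5844 m/s


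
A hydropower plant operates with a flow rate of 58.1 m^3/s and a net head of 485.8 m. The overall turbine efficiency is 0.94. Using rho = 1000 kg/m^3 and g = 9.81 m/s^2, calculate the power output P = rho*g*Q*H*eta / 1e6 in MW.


P = 1000 * 9.81 * 58.1 * 485.8 * 0.94 / 1e6 = 260.2738 MW


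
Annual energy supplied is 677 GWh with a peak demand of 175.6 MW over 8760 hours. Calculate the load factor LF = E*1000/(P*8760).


LF = 677 * 1000 / (175.6 * 8760) = 0.4401


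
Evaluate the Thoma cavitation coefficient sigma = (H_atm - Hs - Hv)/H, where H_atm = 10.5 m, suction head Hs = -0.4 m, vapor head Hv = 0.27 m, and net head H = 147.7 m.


sigma = (10.5 - (-0.4) - 0.27) / 147.7 = 0.0720


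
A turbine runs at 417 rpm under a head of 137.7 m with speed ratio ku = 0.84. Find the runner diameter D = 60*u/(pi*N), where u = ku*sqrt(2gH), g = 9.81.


u = 0.84 * sqrt(2*9.81*137.7) = 43.6612 m/s
D = 60 * 43.6612 / (pi * 417) = 1.9997 m


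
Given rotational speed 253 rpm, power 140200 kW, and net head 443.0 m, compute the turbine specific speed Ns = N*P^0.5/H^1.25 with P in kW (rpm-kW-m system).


Ns = 253 * 140200^0.5 / 443.0^1.25 = 46.6112


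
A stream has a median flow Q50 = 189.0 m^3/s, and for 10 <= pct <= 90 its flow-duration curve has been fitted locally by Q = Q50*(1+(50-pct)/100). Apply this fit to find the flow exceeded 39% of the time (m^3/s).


Q = 189.0 * (1 + (50 - 39)/100) = 209.7900 m^3/s


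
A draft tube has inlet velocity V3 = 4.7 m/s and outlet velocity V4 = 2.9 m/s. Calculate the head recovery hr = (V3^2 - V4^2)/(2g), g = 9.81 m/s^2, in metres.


hr = (4.7^2 - 2.9^2) / (2*9.81) = 0.6972 m


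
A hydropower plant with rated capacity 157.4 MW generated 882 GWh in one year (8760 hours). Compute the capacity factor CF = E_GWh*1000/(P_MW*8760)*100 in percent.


CF = 882 * 1000 / (157.4 * 8760) * 100 = 63.9676 %


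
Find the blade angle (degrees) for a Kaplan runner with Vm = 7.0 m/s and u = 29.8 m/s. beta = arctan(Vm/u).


beta = arctan(7.0 / 29.8) = 13.2191 degrees


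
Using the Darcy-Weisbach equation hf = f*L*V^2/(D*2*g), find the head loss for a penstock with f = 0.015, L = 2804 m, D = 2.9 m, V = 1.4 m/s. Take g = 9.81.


hf = 0.015 * 2804 * 1.4^2 / (2.9 * 2 * 9.81) = 1.4489 m


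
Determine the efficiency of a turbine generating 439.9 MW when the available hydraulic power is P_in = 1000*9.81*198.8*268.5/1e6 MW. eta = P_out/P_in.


P_in = 1000 * 9.81 * 198.8 * 268.5 / 1e6 = 523.6362 MW
eta = 439.9 / 523.6362 = 0.8401


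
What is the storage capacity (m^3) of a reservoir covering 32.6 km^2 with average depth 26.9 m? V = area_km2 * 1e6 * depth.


V = 32.6 * 1e6 * 26.9 = 8.7694e+08 m^3


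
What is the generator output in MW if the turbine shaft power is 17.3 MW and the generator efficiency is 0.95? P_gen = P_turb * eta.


P_gen = 17.3 * 0.95 = 16.4350 MW


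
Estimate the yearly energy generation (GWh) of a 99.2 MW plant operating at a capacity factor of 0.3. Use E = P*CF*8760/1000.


E = 99.2 * 0.3 * 8760 / 1000 = 260.6976 GWh


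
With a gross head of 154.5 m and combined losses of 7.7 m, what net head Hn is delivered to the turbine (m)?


Hn = 154.5 - 7.7 = 146.8000 m


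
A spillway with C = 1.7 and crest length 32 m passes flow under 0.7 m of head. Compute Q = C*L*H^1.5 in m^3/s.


Q = 1.7 * 32 * 0.7^1.5 = 31.8600 m^3/s


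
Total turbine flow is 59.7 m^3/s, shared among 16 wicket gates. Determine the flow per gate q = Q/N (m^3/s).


q = 59.7 / 16 = 3.7313 m^3/s


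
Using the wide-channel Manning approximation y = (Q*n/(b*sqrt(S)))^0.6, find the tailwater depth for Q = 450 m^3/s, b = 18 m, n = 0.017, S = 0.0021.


y = (450 * 0.017 / (18 * 0.0021^0.5))^0.6 = 3.8051 m


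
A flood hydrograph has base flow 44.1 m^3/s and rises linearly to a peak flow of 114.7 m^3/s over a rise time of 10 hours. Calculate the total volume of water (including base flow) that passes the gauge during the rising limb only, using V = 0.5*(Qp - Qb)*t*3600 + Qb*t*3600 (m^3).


V = 0.5*(114.7 - 44.1)*10*3600 + 44.1*10*3600 = 2.8584e+06 m^3


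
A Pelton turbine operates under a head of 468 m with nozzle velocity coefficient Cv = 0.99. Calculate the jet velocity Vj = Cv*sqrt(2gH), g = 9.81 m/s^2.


Vj = 0.99 * sqrt(2*9.81*468) = 94.8654 m/s


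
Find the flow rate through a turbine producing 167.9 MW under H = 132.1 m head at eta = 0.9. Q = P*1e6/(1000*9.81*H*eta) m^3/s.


Q = 167.9 * 1e6 / (1000 * 9.81 * 132.1 * 0.9) = 143.9582 m^3/s


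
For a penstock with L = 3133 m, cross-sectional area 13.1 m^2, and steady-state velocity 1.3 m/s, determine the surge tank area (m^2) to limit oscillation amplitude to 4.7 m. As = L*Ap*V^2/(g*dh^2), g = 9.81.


As = 3133 * 13.1 * 1.3^2 / (9.81 * 4.7^2) = 320.0764 m^2


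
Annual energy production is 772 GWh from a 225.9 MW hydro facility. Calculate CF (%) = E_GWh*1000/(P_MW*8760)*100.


CF = 772 * 1000 / (225.9 * 8760) * 100 = 39.0119 %


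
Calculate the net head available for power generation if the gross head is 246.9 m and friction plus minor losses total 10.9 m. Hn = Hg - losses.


Hn = 246.9 - 10.9 = 236.0000 m


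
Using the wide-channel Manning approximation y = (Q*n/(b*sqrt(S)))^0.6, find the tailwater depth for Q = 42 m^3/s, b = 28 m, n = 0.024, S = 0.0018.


y = (42 * 0.024 / (28 * 0.0018^0.5))^0.6 = 0.9061 m


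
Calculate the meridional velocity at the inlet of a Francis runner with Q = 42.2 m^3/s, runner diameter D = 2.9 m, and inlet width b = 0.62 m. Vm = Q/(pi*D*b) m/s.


Vm = 42.2 / (pi * 2.9 * 0.62) = 7.4709 m/s


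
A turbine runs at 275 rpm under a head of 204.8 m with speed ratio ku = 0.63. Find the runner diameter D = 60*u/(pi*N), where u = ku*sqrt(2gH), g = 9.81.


u = 0.63 * sqrt(2*9.81*204.8) = 39.9351 m/s
D = 60 * 39.9351 / (pi * 275) = 2.7735 m


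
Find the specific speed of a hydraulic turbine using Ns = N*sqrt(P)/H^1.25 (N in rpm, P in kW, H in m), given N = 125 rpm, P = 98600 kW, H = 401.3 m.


Ns = 125 * 98600^0.5 / 401.3^1.25 = 21.8530


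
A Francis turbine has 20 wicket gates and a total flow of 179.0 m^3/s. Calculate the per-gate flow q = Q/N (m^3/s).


q = 179.0 / 20 = 8.9500 m^3/s


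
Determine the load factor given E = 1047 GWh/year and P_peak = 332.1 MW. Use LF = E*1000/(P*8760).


LF = 1047 * 1000 / (332.1 * 8760) = 0.3599


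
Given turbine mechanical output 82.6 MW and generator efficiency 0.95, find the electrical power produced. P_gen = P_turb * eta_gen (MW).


P_gen = 82.6 * 0.95 = 78.4700 MW


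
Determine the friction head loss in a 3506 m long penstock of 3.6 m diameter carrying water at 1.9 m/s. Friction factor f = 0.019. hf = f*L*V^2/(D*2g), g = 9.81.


hf = 0.019 * 3506 * 1.9^2 / (3.6 * 2 * 9.81) = 3.4046 m


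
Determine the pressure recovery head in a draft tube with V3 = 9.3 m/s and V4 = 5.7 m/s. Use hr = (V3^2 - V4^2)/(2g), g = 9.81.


hr = (9.3^2 - 5.7^2) / (2*9.81) = 2.7523 m


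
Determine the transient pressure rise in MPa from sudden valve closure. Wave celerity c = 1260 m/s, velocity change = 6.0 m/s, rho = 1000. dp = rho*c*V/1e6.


dp = 1000 * 1260 * 6.0 / 1e6 = 7.5600 MPa


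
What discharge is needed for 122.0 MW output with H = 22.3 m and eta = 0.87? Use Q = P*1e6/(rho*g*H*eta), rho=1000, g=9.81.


Q = 122.0 * 1e6 / (1000 * 9.81 * 22.3 * 0.87) = 641.0128 m^3/s


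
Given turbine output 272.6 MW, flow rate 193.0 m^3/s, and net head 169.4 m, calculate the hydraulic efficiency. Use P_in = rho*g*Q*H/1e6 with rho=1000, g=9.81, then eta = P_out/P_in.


P_in = 1000 * 9.81 * 193.0 * 169.4 / 1e6 = 320.7301 MW
eta = 272.6 / 320.7301 = 0.8499


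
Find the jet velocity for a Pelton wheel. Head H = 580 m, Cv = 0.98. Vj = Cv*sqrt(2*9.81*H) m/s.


Vj = 0.98 * sqrt(2*9.81*580) = 104.5417 m/s


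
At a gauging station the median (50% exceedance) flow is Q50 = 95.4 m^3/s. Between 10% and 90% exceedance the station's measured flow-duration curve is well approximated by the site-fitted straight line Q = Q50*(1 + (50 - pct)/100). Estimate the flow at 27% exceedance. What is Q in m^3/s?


Q = 95.4 * (1 + (50 - 27)/100) = 117.3420 m^3/s


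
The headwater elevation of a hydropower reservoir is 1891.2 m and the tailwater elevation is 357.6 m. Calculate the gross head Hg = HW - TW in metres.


Hg = 1891.2 - 357.6 = 1533.6000 m


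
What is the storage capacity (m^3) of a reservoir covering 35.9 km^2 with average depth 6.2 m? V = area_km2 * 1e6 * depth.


V = 35.9 * 1e6 * 6.2 = 2.2258e+08 m^3


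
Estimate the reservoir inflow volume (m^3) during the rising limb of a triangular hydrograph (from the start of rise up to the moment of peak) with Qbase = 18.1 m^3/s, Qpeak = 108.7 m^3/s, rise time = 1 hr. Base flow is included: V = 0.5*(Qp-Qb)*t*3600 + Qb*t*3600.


V = 0.5*(108.7 - 18.1)*1*3600 + 18.1*1*3600 = 228240.0000 m^3


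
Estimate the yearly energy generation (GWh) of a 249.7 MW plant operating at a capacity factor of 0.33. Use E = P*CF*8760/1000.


E = 249.7 * 0.33 * 8760 / 1000 = 721.8328 GWh


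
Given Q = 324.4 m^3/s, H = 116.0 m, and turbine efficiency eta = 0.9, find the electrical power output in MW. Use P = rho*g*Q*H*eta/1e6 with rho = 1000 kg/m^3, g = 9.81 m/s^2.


P = 1000 * 9.81 * 324.4 * 116.0 * 0.9 / 1e6 = 332.2388 MW


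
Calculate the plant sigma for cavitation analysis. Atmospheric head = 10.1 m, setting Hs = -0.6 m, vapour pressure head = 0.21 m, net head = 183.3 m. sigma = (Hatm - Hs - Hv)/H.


sigma = (10.1 - (-0.6) - 0.21) / 183.3 = 0.0572


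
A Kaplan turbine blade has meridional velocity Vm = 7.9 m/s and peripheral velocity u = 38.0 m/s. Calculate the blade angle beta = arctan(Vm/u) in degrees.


beta = arctan(7.9 / 38.0) = 11.7442 degrees


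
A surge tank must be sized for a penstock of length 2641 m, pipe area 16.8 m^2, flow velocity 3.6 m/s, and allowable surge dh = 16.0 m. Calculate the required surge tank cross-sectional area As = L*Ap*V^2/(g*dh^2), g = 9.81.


As = 2641 * 16.8 * 3.6^2 / (9.81 * 16.0^2) = 228.9674 m^2


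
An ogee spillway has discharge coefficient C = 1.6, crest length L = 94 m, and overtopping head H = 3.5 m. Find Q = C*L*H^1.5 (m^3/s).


Q = 1.6 * 94 * 3.5^1.5 = 984.8042 m^3/s


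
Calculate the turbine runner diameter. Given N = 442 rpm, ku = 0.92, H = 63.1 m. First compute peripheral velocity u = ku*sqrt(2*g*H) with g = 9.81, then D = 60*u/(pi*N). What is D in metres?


u = 0.92 * sqrt(2*9.81*63.1) = 32.3707 m/s
D = 60 * 32.3707 / (pi * 442) = 1.3987 m


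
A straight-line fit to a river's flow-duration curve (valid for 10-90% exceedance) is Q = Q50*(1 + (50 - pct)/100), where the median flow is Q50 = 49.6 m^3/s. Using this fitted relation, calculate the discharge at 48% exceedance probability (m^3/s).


Q = 49.6 * (1 + (50 - 48)/100) = 50.5920 m^3/s


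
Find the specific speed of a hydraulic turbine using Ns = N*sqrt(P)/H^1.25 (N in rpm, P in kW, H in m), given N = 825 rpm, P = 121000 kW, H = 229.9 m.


Ns = 825 * 121000^0.5 / 229.9^1.25 = 320.5700


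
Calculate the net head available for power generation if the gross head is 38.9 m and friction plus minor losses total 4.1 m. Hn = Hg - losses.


Hn = 38.9 - 4.1 = 34.8000 m


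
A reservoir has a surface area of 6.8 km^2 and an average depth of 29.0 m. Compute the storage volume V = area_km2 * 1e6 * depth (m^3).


V = 6.8 * 1e6 * 29.0 = 1.9720e+08 m^3


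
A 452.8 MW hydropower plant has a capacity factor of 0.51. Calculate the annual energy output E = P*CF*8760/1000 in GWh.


E = 452.8 * 0.51 * 8760 / 1000 = 2022.9293 GWh


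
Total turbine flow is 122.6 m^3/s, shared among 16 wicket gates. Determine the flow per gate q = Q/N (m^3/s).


q = 122.6 / 16 = 7.6625 m^3/s


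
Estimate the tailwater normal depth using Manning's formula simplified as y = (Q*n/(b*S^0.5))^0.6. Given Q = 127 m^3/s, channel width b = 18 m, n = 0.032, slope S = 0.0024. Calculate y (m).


y = (127 * 0.032 / (18 * 0.0024^0.5))^0.6 = 2.5012 m


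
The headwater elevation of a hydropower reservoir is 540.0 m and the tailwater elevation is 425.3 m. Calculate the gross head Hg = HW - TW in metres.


Hg = 540.0 - 425.3 = 114.7000 m


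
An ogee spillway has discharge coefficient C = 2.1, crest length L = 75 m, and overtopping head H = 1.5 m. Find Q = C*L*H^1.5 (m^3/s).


Q = 2.1 * 75 * 1.5^1.5 = 289.3460 m^3/s


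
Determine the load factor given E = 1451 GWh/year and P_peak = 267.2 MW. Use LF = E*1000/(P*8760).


LF = 1451 * 1000 / (267.2 * 8760) = 0.6199


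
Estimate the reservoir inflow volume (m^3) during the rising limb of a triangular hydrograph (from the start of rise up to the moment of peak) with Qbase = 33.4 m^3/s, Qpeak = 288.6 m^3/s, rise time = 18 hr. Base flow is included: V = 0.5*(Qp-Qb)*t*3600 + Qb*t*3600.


V = 0.5*(288.6 - 33.4)*18*3600 + 33.4*18*3600 = 1.0433e+07 m^3


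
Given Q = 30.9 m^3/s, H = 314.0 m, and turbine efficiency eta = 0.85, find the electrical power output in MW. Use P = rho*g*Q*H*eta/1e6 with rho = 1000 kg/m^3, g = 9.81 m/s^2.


P = 1000 * 9.81 * 30.9 * 314.0 * 0.85 / 1e6 = 80.9051 MW


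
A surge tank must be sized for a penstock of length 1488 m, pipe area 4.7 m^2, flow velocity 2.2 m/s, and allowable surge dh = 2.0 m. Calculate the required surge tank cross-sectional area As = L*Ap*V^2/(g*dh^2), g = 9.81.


As = 1488 * 4.7 * 2.2^2 / (9.81 * 2.0^2) = 862.6153 m^2


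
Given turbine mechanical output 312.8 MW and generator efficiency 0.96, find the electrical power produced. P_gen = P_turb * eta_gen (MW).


P_gen = 312.8 * 0.96 = 300.2880 MW


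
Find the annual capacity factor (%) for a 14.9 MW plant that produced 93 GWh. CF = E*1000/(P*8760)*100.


CF = 93 * 1000 / (14.9 * 8760) * 100 = 71.2513 %


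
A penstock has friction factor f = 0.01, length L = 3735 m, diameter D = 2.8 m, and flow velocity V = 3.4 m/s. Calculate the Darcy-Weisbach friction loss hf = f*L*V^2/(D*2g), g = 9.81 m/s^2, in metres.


hf = 0.01 * 3735 * 3.4^2 / (2.8 * 2 * 9.81) = 7.8594 m


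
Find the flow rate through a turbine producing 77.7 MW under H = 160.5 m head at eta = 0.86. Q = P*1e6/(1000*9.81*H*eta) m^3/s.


Q = 77.7 * 1e6 / (1000 * 9.81 * 160.5 * 0.86) = 57.3824 m^3/s


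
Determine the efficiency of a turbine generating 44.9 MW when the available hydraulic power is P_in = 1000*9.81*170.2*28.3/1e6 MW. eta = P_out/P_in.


P_in = 1000 * 9.81 * 170.2 * 28.3 / 1e6 = 47.2514 MW
eta = 44.9 / 47.2514 = 0.9502


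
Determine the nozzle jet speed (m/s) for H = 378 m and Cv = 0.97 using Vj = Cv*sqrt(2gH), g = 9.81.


Vj = 0.97 * sqrt(2*9.81*378) = 83.5347 m/s


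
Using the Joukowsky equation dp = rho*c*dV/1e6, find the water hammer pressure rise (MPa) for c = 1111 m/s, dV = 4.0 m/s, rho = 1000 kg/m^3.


dp = 1000 * 1111 * 4.0 / 1e6 = 4.4440 MPa


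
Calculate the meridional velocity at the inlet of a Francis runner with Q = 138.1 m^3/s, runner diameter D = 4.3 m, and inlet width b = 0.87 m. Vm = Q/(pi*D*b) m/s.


Vm = 138.1 / (pi * 4.3 * 0.87) = 11.7505 m/s


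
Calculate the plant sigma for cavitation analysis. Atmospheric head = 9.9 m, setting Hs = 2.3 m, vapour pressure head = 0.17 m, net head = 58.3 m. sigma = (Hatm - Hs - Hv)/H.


sigma = (9.9 - 2.3 - 0.17) / 58.3 = 0.1274


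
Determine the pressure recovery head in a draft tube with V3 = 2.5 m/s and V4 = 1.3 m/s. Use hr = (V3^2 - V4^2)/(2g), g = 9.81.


hr = (2.5^2 - 1.3^2) / (2*9.81) = 0.2324 m
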